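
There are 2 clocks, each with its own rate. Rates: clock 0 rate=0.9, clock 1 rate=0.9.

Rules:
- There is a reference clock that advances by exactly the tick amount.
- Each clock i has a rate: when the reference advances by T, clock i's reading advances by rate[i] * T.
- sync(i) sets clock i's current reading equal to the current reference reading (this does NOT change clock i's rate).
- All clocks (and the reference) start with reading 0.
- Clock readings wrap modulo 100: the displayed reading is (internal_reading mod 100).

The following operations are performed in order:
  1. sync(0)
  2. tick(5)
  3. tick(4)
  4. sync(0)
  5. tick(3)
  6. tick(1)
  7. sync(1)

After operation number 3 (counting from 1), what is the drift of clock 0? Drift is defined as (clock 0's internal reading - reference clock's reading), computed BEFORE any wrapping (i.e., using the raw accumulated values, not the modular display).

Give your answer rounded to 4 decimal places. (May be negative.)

After op 1 sync(0): ref=0.0000 raw=[0.0000 0.0000]
After op 2 tick(5): ref=5.0000 raw=[4.5000 4.5000]
After op 3 tick(4): ref=9.0000 raw=[8.1000 8.1000]
Drift of clock 0 after op 3: 8.1000 - 9.0000 = -0.9000

Answer: -0.9000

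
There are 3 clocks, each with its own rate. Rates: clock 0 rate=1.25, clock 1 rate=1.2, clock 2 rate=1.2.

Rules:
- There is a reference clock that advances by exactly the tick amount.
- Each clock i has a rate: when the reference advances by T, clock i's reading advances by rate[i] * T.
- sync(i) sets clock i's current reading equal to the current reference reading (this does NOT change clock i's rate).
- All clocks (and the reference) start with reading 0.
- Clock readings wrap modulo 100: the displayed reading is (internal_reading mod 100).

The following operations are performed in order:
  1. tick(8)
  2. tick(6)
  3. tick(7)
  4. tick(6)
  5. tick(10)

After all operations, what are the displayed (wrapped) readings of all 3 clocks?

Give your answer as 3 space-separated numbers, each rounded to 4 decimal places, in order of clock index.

After op 1 tick(8): ref=8.0000 raw=[10.0000 9.6000 9.6000]
After op 2 tick(6): ref=14.0000 raw=[17.5000 16.8000 16.8000]
After op 3 tick(7): ref=21.0000 raw=[26.2500 25.2000 25.2000]
After op 4 tick(6): ref=27.0000 raw=[33.7500 32.4000 32.4000]
After op 5 tick(10): ref=37.0000 raw=[46.2500 44.4000 44.4000]
Wrap final raw readings (mod 100): 46.2500 mod 100 = 46.2500; 44.4000 mod 100 = 44.4000; 44.4000 mod 100 = 44.4000

Answer: 46.2500 44.4000 44.4000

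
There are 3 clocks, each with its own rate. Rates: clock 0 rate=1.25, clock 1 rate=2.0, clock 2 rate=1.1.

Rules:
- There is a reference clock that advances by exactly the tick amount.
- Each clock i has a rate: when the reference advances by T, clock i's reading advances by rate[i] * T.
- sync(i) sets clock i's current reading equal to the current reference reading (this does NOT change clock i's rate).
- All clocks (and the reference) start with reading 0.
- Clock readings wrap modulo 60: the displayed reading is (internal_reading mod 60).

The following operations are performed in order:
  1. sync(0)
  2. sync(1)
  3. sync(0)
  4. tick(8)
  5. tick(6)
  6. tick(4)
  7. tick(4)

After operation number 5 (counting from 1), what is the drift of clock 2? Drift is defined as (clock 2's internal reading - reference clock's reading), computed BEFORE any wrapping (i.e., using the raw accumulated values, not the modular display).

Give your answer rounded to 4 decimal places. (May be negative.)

Answer: 1.4000

Derivation:
After op 1 sync(0): ref=0.0000 raw=[0.0000 0.0000 0.0000]
After op 2 sync(1): ref=0.0000 raw=[0.0000 0.0000 0.0000]
After op 3 sync(0): ref=0.0000 raw=[0.0000 0.0000 0.0000]
After op 4 tick(8): ref=8.0000 raw=[10.0000 16.0000 8.8000]
After op 5 tick(6): ref=14.0000 raw=[17.5000 28.0000 15.4000]
Drift of clock 2 after op 5: 15.4000 - 14.0000 = 1.4000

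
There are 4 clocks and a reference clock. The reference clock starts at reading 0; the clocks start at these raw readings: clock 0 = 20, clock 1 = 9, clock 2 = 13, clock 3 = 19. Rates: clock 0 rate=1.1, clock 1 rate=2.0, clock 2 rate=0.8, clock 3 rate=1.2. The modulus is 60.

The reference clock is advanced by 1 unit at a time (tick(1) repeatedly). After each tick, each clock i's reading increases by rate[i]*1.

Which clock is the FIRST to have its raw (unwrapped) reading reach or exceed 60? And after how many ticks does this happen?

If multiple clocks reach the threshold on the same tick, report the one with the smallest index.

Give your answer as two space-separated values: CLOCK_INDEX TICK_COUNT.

clock 0: start=20, rate=1.1, needs 60-20 = 40; ticks = ceil(40/1.1) = ceil(36.3636) = 37; reading at tick 37 = 20 + 1.1*37 = 60.7000
clock 1: start=9, rate=2.0, needs 60-9 = 51; ticks = ceil(51/2.0) = ceil(25.5000) = 26; reading at tick 26 = 9 + 2.0*26 = 61.0000
clock 2: start=13, rate=0.8, needs 60-13 = 47; ticks = ceil(47/0.8) = ceil(58.7500) = 59; reading at tick 59 = 13 + 0.8*59 = 60.2000
clock 3: start=19, rate=1.2, needs 60-19 = 41; ticks = ceil(41/1.2) = ceil(34.1667) = 35; reading at tick 35 = 19 + 1.2*35 = 61.0000
Minimum tick count = 26; winners = [1]; smallest index = 1

Answer: 1 26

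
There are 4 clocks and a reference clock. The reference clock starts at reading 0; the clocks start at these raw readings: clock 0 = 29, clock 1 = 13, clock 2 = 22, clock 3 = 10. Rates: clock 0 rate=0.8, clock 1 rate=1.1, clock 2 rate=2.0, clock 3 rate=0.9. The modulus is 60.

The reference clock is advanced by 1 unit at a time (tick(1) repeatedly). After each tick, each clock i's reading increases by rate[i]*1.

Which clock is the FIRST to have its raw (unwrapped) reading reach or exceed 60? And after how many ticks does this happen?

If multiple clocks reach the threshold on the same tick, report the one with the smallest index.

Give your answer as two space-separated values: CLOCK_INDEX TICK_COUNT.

Answer: 2 19

Derivation:
clock 0: start=29, rate=0.8, needs 60-29 = 31; ticks = ceil(31/0.8) = ceil(38.7500) = 39; reading at tick 39 = 29 + 0.8*39 = 60.2000
clock 1: start=13, rate=1.1, needs 60-13 = 47; ticks = ceil(47/1.1) = ceil(42.7273) = 43; reading at tick 43 = 13 + 1.1*43 = 60.3000
clock 2: start=22, rate=2.0, needs 60-22 = 38; ticks = ceil(38/2.0) = ceil(19.0000) = 19; reading at tick 19 = 22 + 2.0*19 = 60.0000
clock 3: start=10, rate=0.9, needs 60-10 = 50; ticks = ceil(50/0.9) = ceil(55.5556) = 56; reading at tick 56 = 10 + 0.9*56 = 60.4000
Minimum tick count = 19; winners = [2]; smallest index = 2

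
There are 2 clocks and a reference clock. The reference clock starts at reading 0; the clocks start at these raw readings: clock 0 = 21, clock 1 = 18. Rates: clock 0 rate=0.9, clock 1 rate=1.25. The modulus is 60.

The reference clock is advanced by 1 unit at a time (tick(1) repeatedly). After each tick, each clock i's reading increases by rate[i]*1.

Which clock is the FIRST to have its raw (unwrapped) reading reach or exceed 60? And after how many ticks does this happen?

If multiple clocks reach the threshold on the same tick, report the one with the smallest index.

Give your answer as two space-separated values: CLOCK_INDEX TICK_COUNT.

Answer: 1 34

Derivation:
clock 0: start=21, rate=0.9, needs 60-21 = 39; ticks = ceil(39/0.9) = ceil(43.3333) = 44; reading at tick 44 = 21 + 0.9*44 = 60.6000
clock 1: start=18, rate=1.25, needs 60-18 = 42; ticks = ceil(42/1.25) = ceil(33.6000) = 34; reading at tick 34 = 18 + 1.25*34 = 60.5000
Minimum tick count = 34; winners = [1]; smallest index = 1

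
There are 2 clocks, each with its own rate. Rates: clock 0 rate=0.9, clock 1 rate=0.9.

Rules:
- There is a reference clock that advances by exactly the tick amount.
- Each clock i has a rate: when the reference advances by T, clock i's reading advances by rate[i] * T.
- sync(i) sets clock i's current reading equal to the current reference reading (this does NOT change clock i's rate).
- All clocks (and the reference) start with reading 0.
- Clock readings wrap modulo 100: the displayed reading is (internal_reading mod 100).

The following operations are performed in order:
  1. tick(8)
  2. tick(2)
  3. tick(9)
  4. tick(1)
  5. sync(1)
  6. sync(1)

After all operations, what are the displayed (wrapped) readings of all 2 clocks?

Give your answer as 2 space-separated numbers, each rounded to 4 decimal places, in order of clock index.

Answer: 18.0000 20.0000

Derivation:
After op 1 tick(8): ref=8.0000 raw=[7.2000 7.2000]
After op 2 tick(2): ref=10.0000 raw=[9.0000 9.0000]
After op 3 tick(9): ref=19.0000 raw=[17.1000 17.1000]
After op 4 tick(1): ref=20.0000 raw=[18.0000 18.0000]
After op 5 sync(1): ref=20.0000 raw=[18.0000 20.0000]
After op 6 sync(1): ref=20.0000 raw=[18.0000 20.0000]
Wrap final raw readings (mod 100): 18.0000 mod 100 = 18.0000; 20.0000 mod 100 = 20.0000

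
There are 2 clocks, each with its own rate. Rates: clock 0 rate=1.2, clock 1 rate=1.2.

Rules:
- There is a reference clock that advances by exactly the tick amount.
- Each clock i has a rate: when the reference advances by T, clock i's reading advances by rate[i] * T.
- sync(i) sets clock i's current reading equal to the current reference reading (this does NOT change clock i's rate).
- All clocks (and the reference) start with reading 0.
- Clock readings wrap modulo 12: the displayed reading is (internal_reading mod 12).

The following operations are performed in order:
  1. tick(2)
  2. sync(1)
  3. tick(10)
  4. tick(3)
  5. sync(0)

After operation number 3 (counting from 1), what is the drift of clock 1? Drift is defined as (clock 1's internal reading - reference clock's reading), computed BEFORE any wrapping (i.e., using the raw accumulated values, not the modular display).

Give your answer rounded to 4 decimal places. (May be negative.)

Answer: 2.0000

Derivation:
After op 1 tick(2): ref=2.0000 raw=[2.4000 2.4000]
After op 2 sync(1): ref=2.0000 raw=[2.4000 2.0000]
After op 3 tick(10): ref=12.0000 raw=[14.4000 14.0000]
Drift of clock 1 after op 3: 14.0000 - 12.0000 = 2.0000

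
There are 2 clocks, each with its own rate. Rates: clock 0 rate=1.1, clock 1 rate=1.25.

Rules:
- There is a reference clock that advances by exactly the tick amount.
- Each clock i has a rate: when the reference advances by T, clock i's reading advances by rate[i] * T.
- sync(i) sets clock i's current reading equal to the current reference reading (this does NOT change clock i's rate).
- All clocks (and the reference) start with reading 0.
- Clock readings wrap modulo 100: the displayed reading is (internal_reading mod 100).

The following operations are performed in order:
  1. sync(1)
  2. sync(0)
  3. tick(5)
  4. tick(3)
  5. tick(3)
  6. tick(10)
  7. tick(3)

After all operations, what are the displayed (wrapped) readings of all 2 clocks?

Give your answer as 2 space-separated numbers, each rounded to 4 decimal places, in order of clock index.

After op 1 sync(1): ref=0.0000 raw=[0.0000 0.0000]
After op 2 sync(0): ref=0.0000 raw=[0.0000 0.0000]
After op 3 tick(5): ref=5.0000 raw=[5.5000 6.2500]
After op 4 tick(3): ref=8.0000 raw=[8.8000 10.0000]
After op 5 tick(3): ref=11.0000 raw=[12.1000 13.7500]
After op 6 tick(10): ref=21.0000 raw=[23.1000 26.2500]
After op 7 tick(3): ref=24.0000 raw=[26.4000 30.0000]
Wrap final raw readings (mod 100): 26.4000 mod 100 = 26.4000; 30.0000 mod 100 = 30.0000

Answer: 26.4000 30.0000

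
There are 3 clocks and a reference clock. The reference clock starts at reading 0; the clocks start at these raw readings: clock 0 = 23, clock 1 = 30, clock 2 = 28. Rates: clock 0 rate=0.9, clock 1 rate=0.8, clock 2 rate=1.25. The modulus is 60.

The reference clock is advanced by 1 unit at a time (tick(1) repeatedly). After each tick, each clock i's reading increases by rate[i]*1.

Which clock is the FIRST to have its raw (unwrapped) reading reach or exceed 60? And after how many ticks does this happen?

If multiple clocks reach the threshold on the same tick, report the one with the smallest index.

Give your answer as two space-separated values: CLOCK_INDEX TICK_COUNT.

Answer: 2 26

Derivation:
clock 0: start=23, rate=0.9, needs 60-23 = 37; ticks = ceil(37/0.9) = ceil(41.1111) = 42; reading at tick 42 = 23 + 0.9*42 = 60.8000
clock 1: start=30, rate=0.8, needs 60-30 = 30; ticks = ceil(30/0.8) = ceil(37.5000) = 38; reading at tick 38 = 30 + 0.8*38 = 60.4000
clock 2: start=28, rate=1.25, needs 60-28 = 32; ticks = ceil(32/1.25) = ceil(25.6000) = 26; reading at tick 26 = 28 + 1.25*26 = 60.5000
Minimum tick count = 26; winners = [2]; smallest index = 2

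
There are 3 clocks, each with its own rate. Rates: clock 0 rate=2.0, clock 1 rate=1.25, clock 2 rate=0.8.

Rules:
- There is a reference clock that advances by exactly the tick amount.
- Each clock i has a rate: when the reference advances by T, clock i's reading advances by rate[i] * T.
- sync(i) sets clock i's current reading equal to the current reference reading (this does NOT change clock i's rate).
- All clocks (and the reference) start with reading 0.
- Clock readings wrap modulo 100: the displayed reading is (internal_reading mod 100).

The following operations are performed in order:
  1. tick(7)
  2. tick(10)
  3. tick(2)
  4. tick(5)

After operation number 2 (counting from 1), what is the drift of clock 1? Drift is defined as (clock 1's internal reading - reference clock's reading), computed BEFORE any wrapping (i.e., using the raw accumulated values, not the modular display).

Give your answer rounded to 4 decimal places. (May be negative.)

After op 1 tick(7): ref=7.0000 raw=[14.0000 8.7500 5.6000]
After op 2 tick(10): ref=17.0000 raw=[34.0000 21.2500 13.6000]
Drift of clock 1 after op 2: 21.2500 - 17.0000 = 4.2500

Answer: 4.2500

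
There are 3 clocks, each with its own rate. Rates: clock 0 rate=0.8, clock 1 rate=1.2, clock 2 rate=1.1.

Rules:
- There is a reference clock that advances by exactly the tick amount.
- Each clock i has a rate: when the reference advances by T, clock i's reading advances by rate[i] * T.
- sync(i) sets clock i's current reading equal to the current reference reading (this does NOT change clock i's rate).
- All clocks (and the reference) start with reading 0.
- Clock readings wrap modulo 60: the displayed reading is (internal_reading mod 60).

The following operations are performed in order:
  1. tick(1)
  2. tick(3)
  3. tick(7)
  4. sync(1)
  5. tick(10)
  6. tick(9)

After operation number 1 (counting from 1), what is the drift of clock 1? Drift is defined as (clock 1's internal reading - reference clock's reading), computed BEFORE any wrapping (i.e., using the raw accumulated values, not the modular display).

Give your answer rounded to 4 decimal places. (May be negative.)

After op 1 tick(1): ref=1.0000 raw=[0.8000 1.2000 1.1000]
Drift of clock 1 after op 1: 1.2000 - 1.0000 = 0.2000

Answer: 0.2000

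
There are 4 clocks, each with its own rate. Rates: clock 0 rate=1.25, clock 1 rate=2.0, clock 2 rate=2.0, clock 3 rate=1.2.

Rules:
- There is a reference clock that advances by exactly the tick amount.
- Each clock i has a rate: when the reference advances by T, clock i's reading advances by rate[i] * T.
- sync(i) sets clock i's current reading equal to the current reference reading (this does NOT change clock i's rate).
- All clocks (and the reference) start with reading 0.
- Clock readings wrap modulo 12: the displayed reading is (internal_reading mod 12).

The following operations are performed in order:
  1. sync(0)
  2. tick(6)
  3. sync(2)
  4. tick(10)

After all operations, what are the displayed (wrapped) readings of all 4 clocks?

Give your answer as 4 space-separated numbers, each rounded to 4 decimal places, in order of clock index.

After op 1 sync(0): ref=0.0000 raw=[0.0000 0.0000 0.0000 0.0000]
After op 2 tick(6): ref=6.0000 raw=[7.5000 12.0000 12.0000 7.2000]
After op 3 sync(2): ref=6.0000 raw=[7.5000 12.0000 6.0000 7.2000]
After op 4 tick(10): ref=16.0000 raw=[20.0000 32.0000 26.0000 19.2000]
Wrap final raw readings (mod 12): 20.0000 mod 12 = 8.0000; 32.0000 mod 12 = 8.0000; 26.0000 mod 12 = 2.0000; 19.2000 mod 12 = 7.2000

Answer: 8.0000 8.0000 2.0000 7.2000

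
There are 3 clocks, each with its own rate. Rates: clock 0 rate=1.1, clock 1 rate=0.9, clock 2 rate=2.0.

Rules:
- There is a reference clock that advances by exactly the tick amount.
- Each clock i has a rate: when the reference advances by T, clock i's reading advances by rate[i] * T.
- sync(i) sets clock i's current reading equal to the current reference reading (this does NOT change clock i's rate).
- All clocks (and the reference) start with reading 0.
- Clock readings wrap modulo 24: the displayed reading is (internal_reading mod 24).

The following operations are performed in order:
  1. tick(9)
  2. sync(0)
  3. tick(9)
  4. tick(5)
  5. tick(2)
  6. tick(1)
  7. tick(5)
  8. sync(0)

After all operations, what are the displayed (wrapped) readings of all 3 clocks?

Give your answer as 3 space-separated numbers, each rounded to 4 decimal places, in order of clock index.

After op 1 tick(9): ref=9.0000 raw=[9.9000 8.1000 18.0000]
After op 2 sync(0): ref=9.0000 raw=[9.0000 8.1000 18.0000]
After op 3 tick(9): ref=18.0000 raw=[18.9000 16.2000 36.0000]
After op 4 tick(5): ref=23.0000 raw=[24.4000 20.7000 46.0000]
After op 5 tick(2): ref=25.0000 raw=[26.6000 22.5000 50.0000]
After op 6 tick(1): ref=26.0000 raw=[27.7000 23.4000 52.0000]
After op 7 tick(5): ref=31.0000 raw=[33.2000 27.9000 62.0000]
After op 8 sync(0): ref=31.0000 raw=[31.0000 27.9000 62.0000]
Wrap final raw readings (mod 24): 31.0000 mod 24 = 7.0000; 27.9000 mod 24 = 3.9000; 62.0000 mod 24 = 14.0000

Answer: 7.0000 3.9000 14.0000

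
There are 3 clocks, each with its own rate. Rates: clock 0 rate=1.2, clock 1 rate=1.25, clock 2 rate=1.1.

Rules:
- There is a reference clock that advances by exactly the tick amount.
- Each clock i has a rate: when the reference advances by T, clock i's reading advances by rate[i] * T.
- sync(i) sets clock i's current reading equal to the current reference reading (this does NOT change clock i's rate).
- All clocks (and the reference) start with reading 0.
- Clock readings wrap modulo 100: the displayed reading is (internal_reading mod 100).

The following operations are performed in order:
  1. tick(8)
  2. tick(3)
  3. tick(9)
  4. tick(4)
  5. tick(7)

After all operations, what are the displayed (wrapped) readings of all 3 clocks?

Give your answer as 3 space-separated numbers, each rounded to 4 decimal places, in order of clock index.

Answer: 37.2000 38.7500 34.1000

Derivation:
After op 1 tick(8): ref=8.0000 raw=[9.6000 10.0000 8.8000]
After op 2 tick(3): ref=11.0000 raw=[13.2000 13.7500 12.1000]
After op 3 tick(9): ref=20.0000 raw=[24.0000 25.0000 22.0000]
After op 4 tick(4): ref=24.0000 raw=[28.8000 30.0000 26.4000]
After op 5 tick(7): ref=31.0000 raw=[37.2000 38.7500 34.1000]
Wrap final raw readings (mod 100): 37.2000 mod 100 = 37.2000; 38.7500 mod 100 = 38.7500; 34.1000 mod 100 = 34.1000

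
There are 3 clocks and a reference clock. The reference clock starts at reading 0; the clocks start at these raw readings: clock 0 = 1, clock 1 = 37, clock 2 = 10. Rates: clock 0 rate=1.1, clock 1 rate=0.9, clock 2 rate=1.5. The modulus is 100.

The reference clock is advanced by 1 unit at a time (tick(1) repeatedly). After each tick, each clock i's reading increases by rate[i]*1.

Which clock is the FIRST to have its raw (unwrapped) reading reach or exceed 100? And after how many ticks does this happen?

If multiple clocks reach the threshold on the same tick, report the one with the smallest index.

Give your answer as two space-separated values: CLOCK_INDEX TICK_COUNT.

clock 0: start=1, rate=1.1, needs 100-1 = 99; ticks = ceil(99/1.1) = ceil(90.0000) = 90; reading at tick 90 = 1 + 1.1*90 = 100.0000
clock 1: start=37, rate=0.9, needs 100-37 = 63; ticks = ceil(63/0.9) = ceil(70.0000) = 70; reading at tick 70 = 37 + 0.9*70 = 100.0000
clock 2: start=10, rate=1.5, needs 100-10 = 90; ticks = ceil(90/1.5) = ceil(60.0000) = 60; reading at tick 60 = 10 + 1.5*60 = 100.0000
Minimum tick count = 60; winners = [2]; smallest index = 2

Answer: 2 60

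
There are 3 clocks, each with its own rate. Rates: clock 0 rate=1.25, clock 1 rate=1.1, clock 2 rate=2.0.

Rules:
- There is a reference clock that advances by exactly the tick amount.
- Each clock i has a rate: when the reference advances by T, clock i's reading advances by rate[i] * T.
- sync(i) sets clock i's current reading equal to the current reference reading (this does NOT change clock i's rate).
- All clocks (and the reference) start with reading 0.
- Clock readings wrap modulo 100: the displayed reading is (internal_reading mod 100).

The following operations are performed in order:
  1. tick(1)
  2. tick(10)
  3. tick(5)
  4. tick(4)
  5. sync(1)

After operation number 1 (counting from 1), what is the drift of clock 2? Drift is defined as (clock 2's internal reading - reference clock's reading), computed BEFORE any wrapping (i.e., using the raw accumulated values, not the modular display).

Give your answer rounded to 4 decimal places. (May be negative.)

After op 1 tick(1): ref=1.0000 raw=[1.2500 1.1000 2.0000]
Drift of clock 2 after op 1: 2.0000 - 1.0000 = 1.0000

Answer: 1.0000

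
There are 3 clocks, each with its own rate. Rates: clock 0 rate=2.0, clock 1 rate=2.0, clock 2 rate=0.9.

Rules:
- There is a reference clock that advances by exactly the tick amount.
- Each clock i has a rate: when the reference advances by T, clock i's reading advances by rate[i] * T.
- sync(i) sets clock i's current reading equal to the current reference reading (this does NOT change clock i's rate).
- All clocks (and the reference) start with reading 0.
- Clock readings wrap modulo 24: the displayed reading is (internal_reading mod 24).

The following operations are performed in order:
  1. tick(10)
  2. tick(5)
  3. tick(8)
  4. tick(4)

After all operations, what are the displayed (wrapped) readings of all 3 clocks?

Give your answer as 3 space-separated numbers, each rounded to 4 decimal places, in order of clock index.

After op 1 tick(10): ref=10.0000 raw=[20.0000 20.0000 9.0000]
After op 2 tick(5): ref=15.0000 raw=[30.0000 30.0000 13.5000]
After op 3 tick(8): ref=23.0000 raw=[46.0000 46.0000 20.7000]
After op 4 tick(4): ref=27.0000 raw=[54.0000 54.0000 24.3000]
Wrap final raw readings (mod 24): 54.0000 mod 24 = 6.0000; 54.0000 mod 24 = 6.0000; 24.3000 mod 24 = 0.3000

Answer: 6.0000 6.0000 0.3000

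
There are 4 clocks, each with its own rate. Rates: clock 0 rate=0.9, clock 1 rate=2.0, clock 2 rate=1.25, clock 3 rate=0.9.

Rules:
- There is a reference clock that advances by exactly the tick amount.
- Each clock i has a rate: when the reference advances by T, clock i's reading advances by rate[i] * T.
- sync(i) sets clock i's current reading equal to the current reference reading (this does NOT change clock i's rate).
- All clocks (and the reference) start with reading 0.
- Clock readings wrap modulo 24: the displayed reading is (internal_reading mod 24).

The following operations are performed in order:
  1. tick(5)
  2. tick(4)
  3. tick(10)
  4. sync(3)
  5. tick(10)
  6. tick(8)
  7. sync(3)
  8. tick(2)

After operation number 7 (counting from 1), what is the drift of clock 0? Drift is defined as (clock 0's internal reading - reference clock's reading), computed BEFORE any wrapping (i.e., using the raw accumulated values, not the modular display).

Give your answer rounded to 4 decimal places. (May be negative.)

Answer: -3.7000

Derivation:
After op 1 tick(5): ref=5.0000 raw=[4.5000 10.0000 6.2500 4.5000]
After op 2 tick(4): ref=9.0000 raw=[8.1000 18.0000 11.2500 8.1000]
After op 3 tick(10): ref=19.0000 raw=[17.1000 38.0000 23.7500 17.1000]
After op 4 sync(3): ref=19.0000 raw=[17.1000 38.0000 23.7500 19.0000]
After op 5 tick(10): ref=29.0000 raw=[26.1000 58.0000 36.2500 28.0000]
After op 6 tick(8): ref=37.0000 raw=[33.3000 74.0000 46.2500 35.2000]
After op 7 sync(3): ref=37.0000 raw=[33.3000 74.0000 46.2500 37.0000]
Drift of clock 0 after op 7: 33.3000 - 37.0000 = -3.7000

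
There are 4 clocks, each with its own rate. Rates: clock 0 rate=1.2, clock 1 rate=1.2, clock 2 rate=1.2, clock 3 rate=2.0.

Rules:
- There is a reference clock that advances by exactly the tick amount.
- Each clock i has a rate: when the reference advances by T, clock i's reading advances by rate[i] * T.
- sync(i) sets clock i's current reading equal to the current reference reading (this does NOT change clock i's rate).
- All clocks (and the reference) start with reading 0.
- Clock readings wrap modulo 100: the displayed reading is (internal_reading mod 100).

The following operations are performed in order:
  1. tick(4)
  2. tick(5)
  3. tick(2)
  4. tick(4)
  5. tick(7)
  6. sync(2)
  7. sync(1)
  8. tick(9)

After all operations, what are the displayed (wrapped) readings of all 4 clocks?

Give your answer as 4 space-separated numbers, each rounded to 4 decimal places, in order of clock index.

Answer: 37.2000 32.8000 32.8000 62.0000

Derivation:
After op 1 tick(4): ref=4.0000 raw=[4.8000 4.8000 4.8000 8.0000]
After op 2 tick(5): ref=9.0000 raw=[10.8000 10.8000 10.8000 18.0000]
After op 3 tick(2): ref=11.0000 raw=[13.2000 13.2000 13.2000 22.0000]
After op 4 tick(4): ref=15.0000 raw=[18.0000 18.0000 18.0000 30.0000]
After op 5 tick(7): ref=22.0000 raw=[26.4000 26.4000 26.4000 44.0000]
After op 6 sync(2): ref=22.0000 raw=[26.4000 26.4000 22.0000 44.0000]
After op 7 sync(1): ref=22.0000 raw=[26.4000 22.0000 22.0000 44.0000]
After op 8 tick(9): ref=31.0000 raw=[37.2000 32.8000 32.8000 62.0000]
Wrap final raw readings (mod 100): 37.2000 mod 100 = 37.2000; 32.8000 mod 100 = 32.8000; 32.8000 mod 100 = 32.8000; 62.0000 mod 100 = 62.0000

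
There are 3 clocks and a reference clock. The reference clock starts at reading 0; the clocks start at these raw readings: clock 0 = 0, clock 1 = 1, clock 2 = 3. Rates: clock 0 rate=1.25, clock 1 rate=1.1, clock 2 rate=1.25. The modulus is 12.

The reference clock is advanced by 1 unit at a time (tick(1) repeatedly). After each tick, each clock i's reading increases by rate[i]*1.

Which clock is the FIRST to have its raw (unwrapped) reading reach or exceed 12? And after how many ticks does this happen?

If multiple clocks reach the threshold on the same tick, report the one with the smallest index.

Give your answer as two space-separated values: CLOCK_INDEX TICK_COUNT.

Answer: 2 8

Derivation:
clock 0: start=0, rate=1.25, needs 12-0 = 12; ticks = ceil(12/1.25) = ceil(9.6000) = 10; reading at tick 10 = 0 + 1.25*10 = 12.5000
clock 1: start=1, rate=1.1, needs 12-1 = 11; ticks = ceil(11/1.1) = ceil(10.0000) = 10; reading at tick 10 = 1 + 1.1*10 = 12.0000
clock 2: start=3, rate=1.25, needs 12-3 = 9; ticks = ceil(9/1.25) = ceil(7.2000) = 8; reading at tick 8 = 3 + 1.25*8 = 13.0000
Minimum tick count = 8; winners = [2]; smallest index = 2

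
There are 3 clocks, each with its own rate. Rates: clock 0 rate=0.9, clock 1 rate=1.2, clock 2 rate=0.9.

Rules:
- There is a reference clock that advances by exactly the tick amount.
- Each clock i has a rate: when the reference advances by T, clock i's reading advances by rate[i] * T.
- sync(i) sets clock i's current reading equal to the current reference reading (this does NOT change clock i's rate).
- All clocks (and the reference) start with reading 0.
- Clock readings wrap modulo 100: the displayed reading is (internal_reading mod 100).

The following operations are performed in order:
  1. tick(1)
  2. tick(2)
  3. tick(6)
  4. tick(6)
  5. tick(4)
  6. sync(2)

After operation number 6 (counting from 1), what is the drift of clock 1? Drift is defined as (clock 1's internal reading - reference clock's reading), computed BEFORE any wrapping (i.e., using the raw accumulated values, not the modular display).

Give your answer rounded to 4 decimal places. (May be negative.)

After op 1 tick(1): ref=1.0000 raw=[0.9000 1.2000 0.9000]
After op 2 tick(2): ref=3.0000 raw=[2.7000 3.6000 2.7000]
After op 3 tick(6): ref=9.0000 raw=[8.1000 10.8000 8.1000]
After op 4 tick(6): ref=15.0000 raw=[13.5000 18.0000 13.5000]
After op 5 tick(4): ref=19.0000 raw=[17.1000 22.8000 17.1000]
After op 6 sync(2): ref=19.0000 raw=[17.1000 22.8000 19.0000]
Drift of clock 1 after op 6: 22.8000 - 19.0000 = 3.8000

Answer: 3.8000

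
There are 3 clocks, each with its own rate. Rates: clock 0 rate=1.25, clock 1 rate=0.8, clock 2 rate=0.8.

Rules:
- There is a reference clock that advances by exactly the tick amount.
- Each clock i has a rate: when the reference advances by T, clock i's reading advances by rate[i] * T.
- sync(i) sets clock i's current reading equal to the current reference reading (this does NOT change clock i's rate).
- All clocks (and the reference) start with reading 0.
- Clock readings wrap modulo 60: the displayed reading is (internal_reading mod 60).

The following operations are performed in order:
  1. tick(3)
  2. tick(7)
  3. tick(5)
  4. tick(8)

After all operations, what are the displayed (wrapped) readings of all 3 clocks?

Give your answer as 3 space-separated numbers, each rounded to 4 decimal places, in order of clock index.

After op 1 tick(3): ref=3.0000 raw=[3.7500 2.4000 2.4000]
After op 2 tick(7): ref=10.0000 raw=[12.5000 8.0000 8.0000]
After op 3 tick(5): ref=15.0000 raw=[18.7500 12.0000 12.0000]
After op 4 tick(8): ref=23.0000 raw=[28.7500 18.4000 18.4000]
Wrap final raw readings (mod 60): 28.7500 mod 60 = 28.7500; 18.4000 mod 60 = 18.4000; 18.4000 mod 60 = 18.4000

Answer: 28.7500 18.4000 18.4000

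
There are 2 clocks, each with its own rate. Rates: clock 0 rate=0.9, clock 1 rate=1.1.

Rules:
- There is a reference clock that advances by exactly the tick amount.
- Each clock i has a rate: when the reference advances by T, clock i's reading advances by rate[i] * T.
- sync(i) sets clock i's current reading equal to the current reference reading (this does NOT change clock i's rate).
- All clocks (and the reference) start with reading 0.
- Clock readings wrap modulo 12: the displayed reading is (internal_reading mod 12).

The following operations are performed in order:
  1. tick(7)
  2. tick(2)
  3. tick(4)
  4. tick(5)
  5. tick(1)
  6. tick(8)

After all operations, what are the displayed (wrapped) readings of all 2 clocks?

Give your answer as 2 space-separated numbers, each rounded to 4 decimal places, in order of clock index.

Answer: 0.3000 5.7000

Derivation:
After op 1 tick(7): ref=7.0000 raw=[6.3000 7.7000]
After op 2 tick(2): ref=9.0000 raw=[8.1000 9.9000]
After op 3 tick(4): ref=13.0000 raw=[11.7000 14.3000]
After op 4 tick(5): ref=18.0000 raw=[16.2000 19.8000]
After op 5 tick(1): ref=19.0000 raw=[17.1000 20.9000]
After op 6 tick(8): ref=27.0000 raw=[24.3000 29.7000]
Wrap final raw readings (mod 12): 24.3000 mod 12 = 0.3000; 29.7000 mod 12 = 5.7000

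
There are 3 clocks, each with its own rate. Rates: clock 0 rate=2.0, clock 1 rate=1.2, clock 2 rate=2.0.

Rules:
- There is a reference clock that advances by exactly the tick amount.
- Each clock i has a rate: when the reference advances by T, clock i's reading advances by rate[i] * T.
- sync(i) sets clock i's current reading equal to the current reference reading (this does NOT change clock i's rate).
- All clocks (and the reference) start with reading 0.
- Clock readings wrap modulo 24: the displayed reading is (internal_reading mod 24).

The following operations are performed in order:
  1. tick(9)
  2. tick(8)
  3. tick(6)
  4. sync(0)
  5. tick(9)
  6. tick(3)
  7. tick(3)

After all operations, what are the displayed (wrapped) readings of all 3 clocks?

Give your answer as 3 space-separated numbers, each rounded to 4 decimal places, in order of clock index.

Answer: 5.0000 21.6000 4.0000

Derivation:
After op 1 tick(9): ref=9.0000 raw=[18.0000 10.8000 18.0000]
After op 2 tick(8): ref=17.0000 raw=[34.0000 20.4000 34.0000]
After op 3 tick(6): ref=23.0000 raw=[46.0000 27.6000 46.0000]
After op 4 sync(0): ref=23.0000 raw=[23.0000 27.6000 46.0000]
After op 5 tick(9): ref=32.0000 raw=[41.0000 38.4000 64.0000]
After op 6 tick(3): ref=35.0000 raw=[47.0000 42.0000 70.0000]
After op 7 tick(3): ref=38.0000 raw=[53.0000 45.6000 76.0000]
Wrap final raw readings (mod 24): 53.0000 mod 24 = 5.0000; 45.6000 mod 24 = 21.6000; 76.0000 mod 24 = 4.0000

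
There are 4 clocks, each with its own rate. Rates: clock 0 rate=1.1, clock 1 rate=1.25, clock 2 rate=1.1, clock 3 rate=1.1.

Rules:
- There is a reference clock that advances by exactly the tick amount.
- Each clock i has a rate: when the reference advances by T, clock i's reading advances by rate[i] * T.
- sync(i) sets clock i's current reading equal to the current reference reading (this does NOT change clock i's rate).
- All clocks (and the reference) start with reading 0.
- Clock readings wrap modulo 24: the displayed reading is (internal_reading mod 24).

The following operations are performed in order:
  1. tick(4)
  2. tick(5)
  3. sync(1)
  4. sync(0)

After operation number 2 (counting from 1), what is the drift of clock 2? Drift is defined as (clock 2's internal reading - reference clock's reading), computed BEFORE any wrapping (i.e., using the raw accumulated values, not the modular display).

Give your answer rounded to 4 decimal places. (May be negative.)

After op 1 tick(4): ref=4.0000 raw=[4.4000 5.0000 4.4000 4.4000]
After op 2 tick(5): ref=9.0000 raw=[9.9000 11.2500 9.9000 9.9000]
Drift of clock 2 after op 2: 9.9000 - 9.0000 = 0.9000

Answer: 0.9000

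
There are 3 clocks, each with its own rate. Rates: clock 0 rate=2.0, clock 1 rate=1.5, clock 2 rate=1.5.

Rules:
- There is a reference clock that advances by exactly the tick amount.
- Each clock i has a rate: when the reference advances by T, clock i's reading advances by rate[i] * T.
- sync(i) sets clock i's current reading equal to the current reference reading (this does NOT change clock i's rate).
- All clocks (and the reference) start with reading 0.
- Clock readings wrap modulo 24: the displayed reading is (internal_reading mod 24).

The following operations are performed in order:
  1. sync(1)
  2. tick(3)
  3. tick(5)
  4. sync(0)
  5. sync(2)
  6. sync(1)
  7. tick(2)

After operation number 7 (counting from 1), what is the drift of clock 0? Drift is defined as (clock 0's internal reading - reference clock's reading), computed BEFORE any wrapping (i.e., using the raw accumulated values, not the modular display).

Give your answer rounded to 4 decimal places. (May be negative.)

Answer: 2.0000

Derivation:
After op 1 sync(1): ref=0.0000 raw=[0.0000 0.0000 0.0000]
After op 2 tick(3): ref=3.0000 raw=[6.0000 4.5000 4.5000]
After op 3 tick(5): ref=8.0000 raw=[16.0000 12.0000 12.0000]
After op 4 sync(0): ref=8.0000 raw=[8.0000 12.0000 12.0000]
After op 5 sync(2): ref=8.0000 raw=[8.0000 12.0000 8.0000]
After op 6 sync(1): ref=8.0000 raw=[8.0000 8.0000 8.0000]
After op 7 tick(2): ref=10.0000 raw=[12.0000 11.0000 11.0000]
Drift of clock 0 after op 7: 12.0000 - 10.0000 = 2.0000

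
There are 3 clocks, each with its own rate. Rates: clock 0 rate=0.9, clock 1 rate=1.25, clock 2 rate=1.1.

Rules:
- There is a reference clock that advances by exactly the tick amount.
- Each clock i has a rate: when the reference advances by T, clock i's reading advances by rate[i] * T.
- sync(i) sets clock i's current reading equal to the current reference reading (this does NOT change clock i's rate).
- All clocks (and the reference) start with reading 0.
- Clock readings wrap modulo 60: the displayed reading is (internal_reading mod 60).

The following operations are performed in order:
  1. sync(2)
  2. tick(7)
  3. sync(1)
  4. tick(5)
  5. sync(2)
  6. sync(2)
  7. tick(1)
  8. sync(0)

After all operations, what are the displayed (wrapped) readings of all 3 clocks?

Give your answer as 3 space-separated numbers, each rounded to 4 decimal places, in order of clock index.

After op 1 sync(2): ref=0.0000 raw=[0.0000 0.0000 0.0000]
After op 2 tick(7): ref=7.0000 raw=[6.3000 8.7500 7.7000]
After op 3 sync(1): ref=7.0000 raw=[6.3000 7.0000 7.7000]
After op 4 tick(5): ref=12.0000 raw=[10.8000 13.2500 13.2000]
After op 5 sync(2): ref=12.0000 raw=[10.8000 13.2500 12.0000]
After op 6 sync(2): ref=12.0000 raw=[10.8000 13.2500 12.0000]
After op 7 tick(1): ref=13.0000 raw=[11.7000 14.5000 13.1000]
After op 8 sync(0): ref=13.0000 raw=[13.0000 14.5000 13.1000]
Wrap final raw readings (mod 60): 13.0000 mod 60 = 13.0000; 14.5000 mod 60 = 14.5000; 13.1000 mod 60 = 13.1000

Answer: 13.0000 14.5000 13.1000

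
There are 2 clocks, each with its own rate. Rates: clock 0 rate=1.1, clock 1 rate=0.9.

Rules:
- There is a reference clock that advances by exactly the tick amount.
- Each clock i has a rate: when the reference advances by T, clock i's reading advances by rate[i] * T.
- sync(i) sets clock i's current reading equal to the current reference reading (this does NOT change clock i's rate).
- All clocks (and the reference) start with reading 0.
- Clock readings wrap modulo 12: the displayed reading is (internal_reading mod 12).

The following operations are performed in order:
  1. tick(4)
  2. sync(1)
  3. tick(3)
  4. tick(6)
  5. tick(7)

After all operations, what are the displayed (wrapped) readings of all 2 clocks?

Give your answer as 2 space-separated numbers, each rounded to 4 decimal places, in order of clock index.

After op 1 tick(4): ref=4.0000 raw=[4.4000 3.6000]
After op 2 sync(1): ref=4.0000 raw=[4.4000 4.0000]
After op 3 tick(3): ref=7.0000 raw=[7.7000 6.7000]
After op 4 tick(6): ref=13.0000 raw=[14.3000 12.1000]
After op 5 tick(7): ref=20.0000 raw=[22.0000 18.4000]
Wrap final raw readings (mod 12): 22.0000 mod 12 = 10.0000; 18.4000 mod 12 = 6.4000

Answer: 10.0000 6.4000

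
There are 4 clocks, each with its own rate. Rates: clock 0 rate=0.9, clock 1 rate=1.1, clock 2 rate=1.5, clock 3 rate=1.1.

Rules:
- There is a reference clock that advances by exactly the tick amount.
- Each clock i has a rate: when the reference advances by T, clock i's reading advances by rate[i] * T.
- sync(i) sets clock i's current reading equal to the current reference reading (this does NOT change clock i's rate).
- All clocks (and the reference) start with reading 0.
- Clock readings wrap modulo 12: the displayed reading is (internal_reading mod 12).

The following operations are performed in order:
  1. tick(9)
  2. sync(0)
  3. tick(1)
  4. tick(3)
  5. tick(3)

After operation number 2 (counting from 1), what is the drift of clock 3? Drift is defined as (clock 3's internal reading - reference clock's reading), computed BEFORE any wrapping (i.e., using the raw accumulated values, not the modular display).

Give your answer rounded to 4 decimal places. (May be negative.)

Answer: 0.9000

Derivation:
After op 1 tick(9): ref=9.0000 raw=[8.1000 9.9000 13.5000 9.9000]
After op 2 sync(0): ref=9.0000 raw=[9.0000 9.9000 13.5000 9.9000]
Drift of clock 3 after op 2: 9.9000 - 9.0000 = 0.9000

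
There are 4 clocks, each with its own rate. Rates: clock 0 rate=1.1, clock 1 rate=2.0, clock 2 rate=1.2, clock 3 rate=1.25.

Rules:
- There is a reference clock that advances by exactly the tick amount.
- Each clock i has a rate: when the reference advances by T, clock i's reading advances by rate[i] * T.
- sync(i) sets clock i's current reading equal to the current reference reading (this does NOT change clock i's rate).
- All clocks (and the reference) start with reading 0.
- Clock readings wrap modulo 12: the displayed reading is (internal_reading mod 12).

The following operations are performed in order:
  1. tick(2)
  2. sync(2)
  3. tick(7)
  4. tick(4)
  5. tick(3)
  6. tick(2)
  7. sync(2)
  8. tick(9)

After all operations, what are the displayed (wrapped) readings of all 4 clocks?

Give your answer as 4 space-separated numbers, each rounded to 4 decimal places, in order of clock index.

Answer: 5.7000 6.0000 4.8000 9.7500

Derivation:
After op 1 tick(2): ref=2.0000 raw=[2.2000 4.0000 2.4000 2.5000]
After op 2 sync(2): ref=2.0000 raw=[2.2000 4.0000 2.0000 2.5000]
After op 3 tick(7): ref=9.0000 raw=[9.9000 18.0000 10.4000 11.2500]
After op 4 tick(4): ref=13.0000 raw=[14.3000 26.0000 15.2000 16.2500]
After op 5 tick(3): ref=16.0000 raw=[17.6000 32.0000 18.8000 20.0000]
After op 6 tick(2): ref=18.0000 raw=[19.8000 36.0000 21.2000 22.5000]
After op 7 sync(2): ref=18.0000 raw=[19.8000 36.0000 18.0000 22.5000]
After op 8 tick(9): ref=27.0000 raw=[29.7000 54.0000 28.8000 33.7500]
Wrap final raw readings (mod 12): 29.7000 mod 12 = 5.7000; 54.0000 mod 12 = 6.0000; 28.8000 mod 12 = 4.8000; 33.7500 mod 12 = 9.7500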